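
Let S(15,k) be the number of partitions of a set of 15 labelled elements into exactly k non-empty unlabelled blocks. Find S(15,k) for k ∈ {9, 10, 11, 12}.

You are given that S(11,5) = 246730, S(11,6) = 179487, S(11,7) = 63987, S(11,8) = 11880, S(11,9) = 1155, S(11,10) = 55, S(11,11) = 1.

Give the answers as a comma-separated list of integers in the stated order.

r12: T_12,6=6×179487+246730=1323652; T_12,7=7×63987+179487=627396; T_12,8=8×11880+63987=159027; T_12,9=9×1155+11880=22275; T_12,10=10×55+1155=1705; T_12,11=11×1+55=66; T_12,12=12×0+1=1
r13: T_13,7=7×627396+1323652=5715424; T_13,8=8×159027+627396=1899612; T_13,9=9×22275+159027=359502; T_13,10=10×1705+22275=39325; T_13,11=11×66+1705=2431; T_13,12=12×1+66=78
r14: T_14,8=8×1899612+5715424=20912320; T_14,9=9×359502+1899612=5135130; T_14,10=10×39325+359502=752752; T_14,11=11×2431+39325=66066; T_14,12=12×78+2431=3367
r15: T_15,9=9×5135130+20912320=67128490; T_15,10=10×752752+5135130=12662650; T_15,11=11×66066+752752=1479478; T_15,12=12×3367+66066=106470
Read S(15,9) = 67128490, S(15,10) = 12662650, S(15,11) = 1479478, S(15,12) = 106470.

67128490, 12662650, 1479478, 106470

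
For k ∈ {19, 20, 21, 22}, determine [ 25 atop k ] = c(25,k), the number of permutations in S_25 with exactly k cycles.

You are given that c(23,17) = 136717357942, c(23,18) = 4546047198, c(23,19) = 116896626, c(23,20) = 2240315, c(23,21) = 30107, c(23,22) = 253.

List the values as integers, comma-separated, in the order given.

row 24: T[24][18]=23·4546047198+136717357942=241276443496  T[24][19]=23·116896626+4546047198=7234669596  T[24][20]=23·2240315+116896626=168423871  T[24][21]=23·30107+2240315=2932776  T[24][22]=23·253+30107=35926
row 25: T[25][19]=24·7234669596+241276443496=414908513800  T[25][20]=24·168423871+7234669596=11276842500  T[25][21]=24·2932776+168423871=238810495  T[25][22]=24·35926+2932776=3795000
Read c(25,19) = 414908513800, c(25,20) = 11276842500, c(25,21) = 238810495, c(25,22) = 3795000.

414908513800, 11276842500, 238810495, 3795000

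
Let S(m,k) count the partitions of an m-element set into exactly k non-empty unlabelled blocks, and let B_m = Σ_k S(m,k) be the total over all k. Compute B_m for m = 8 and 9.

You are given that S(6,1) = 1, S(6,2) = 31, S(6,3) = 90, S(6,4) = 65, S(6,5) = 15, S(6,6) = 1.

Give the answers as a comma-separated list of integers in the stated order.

r7: T_7,1=1×1+0=1; T_7,2=2×31+1=63; T_7,3=3×90+31=301; T_7,4=4×65+90=350; T_7,5=5×15+65=140; T_7,6=6×1+15=21; T_7,7=7×0+1=1
r8: T_8,1=1×1+0=1; T_8,2=2×63+1=127; T_8,3=3×301+63=966; T_8,4=4×350+301=1701; T_8,5=5×140+350=1050; T_8,6=6×21+140=266; T_8,7=7×1+21=28; T_8,8=8×0+1=1
r9: T_9,1=1×1+0=1; T_9,2=2×127+1=255; T_9,3=3×966+127=3025; T_9,4=4×1701+966=7770; T_9,5=5×1050+1701=6951; T_9,6=6×266+1050=2646; T_9,7=7×28+266=462; T_9,8=8×1+28=36; T_9,9=9×0+1=1
B_8 = ΣS(8,k) = 1+127+966+1701+1050+266+28+1 = 4140
B_9 = ΣS(9,k) = 1+255+3025+7770+6951+2646+462+36+1 = 21147

4140, 21147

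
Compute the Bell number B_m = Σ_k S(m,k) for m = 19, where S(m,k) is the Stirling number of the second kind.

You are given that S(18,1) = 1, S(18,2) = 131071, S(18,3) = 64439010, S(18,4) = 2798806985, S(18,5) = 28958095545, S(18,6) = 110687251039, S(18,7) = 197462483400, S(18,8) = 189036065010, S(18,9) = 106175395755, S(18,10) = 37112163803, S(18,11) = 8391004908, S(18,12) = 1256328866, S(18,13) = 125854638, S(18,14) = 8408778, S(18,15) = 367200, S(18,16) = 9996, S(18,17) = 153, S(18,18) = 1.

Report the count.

5832742205057

row 19: T[19][1]=1·1+0=1  T[19][2]=2·131071+1=262143  T[19][3]=3·64439010+131071=193448101  T[19][4]=4·2798806985+64439010=11259666950  T[19][5]=5·28958095545+2798806985=147589284710  T[19][6]=6·110687251039+28958095545=693081601779  T[19][7]=7·197462483400+110687251039=1492924634839  T[19][8]=8·189036065010+197462483400=1709751003480  T[19][9]=9·106175395755+189036065010=1144614626805  T[19][10]=10·37112163803+106175395755=477297033785  T[19][11]=11·8391004908+37112163803=129413217791  T[19][12]=12·1256328866+8391004908=23466951300  T[19][13]=13·125854638+1256328866=2892439160  T[19][14]=14·8408778+125854638=243577530  T[19][15]=15·367200+8408778=13916778  T[19][16]=16·9996+367200=527136  T[19][17]=17·153+9996=12597  T[19][18]=18·1+153=171  T[19][19]=19·0+1=1
B_19 = ΣS(19,k) = 1+262143+193448101+11259666950+147589284710+693081601779+1492924634839+1709751003480+1144614626805+477297033785+129413217791+23466951300+2892439160+243577530+13916778+527136+12597+171+1 = 5832742205057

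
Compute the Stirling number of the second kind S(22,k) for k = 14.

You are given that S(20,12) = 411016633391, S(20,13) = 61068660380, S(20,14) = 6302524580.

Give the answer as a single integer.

i=21: T(21,13)=411016633391+13·61068660380=1204909218331 | T(21,14)=61068660380+14·6302524580=149304004500
i=22: T(22,14)=1204909218331+14·149304004500=3295165281331
Read S(22,14) = 3295165281331.

3295165281331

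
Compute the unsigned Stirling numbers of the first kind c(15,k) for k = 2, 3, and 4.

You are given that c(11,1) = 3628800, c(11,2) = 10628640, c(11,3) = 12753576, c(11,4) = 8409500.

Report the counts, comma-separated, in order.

283465647360, 392156797824, 310989260400

[12] T[12,1]:11*3628800+0=39916800 · T[12,2]:11*10628640+3628800=120543840 · T[12,3]:11*12753576+10628640=150917976 · T[12,4]:11*8409500+12753576=105258076
[13] T[13,1]:12*39916800+0=479001600 · T[13,2]:12*120543840+39916800=1486442880 · T[13,3]:12*150917976+120543840=1931559552 · T[13,4]:12*105258076+150917976=1414014888
[14] T[14,1]:13*479001600+0=6227020800 · T[14,2]:13*1486442880+479001600=19802759040 · T[14,3]:13*1931559552+1486442880=26596717056 · T[14,4]:13*1414014888+1931559552=20313753096
[15] T[15,2]:14*19802759040+6227020800=283465647360 · T[15,3]:14*26596717056+19802759040=392156797824 · T[15,4]:14*20313753096+26596717056=310989260400
Read c(15,2) = 283465647360, c(15,3) = 392156797824, c(15,4) = 310989260400.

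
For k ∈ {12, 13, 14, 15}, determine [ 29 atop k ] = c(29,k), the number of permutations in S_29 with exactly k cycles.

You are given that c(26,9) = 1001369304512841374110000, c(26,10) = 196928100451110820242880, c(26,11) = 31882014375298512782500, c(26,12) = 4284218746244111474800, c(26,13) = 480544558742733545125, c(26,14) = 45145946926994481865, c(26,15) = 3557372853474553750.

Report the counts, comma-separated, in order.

[27] T[27,10]:26*196928100451110820242880+1001369304512841374110000=6121499916241722700424880 · T[27,11]:26*31882014375298512782500+196928100451110820242880=1025860474208872152587880 · T[27,12]:26*4284218746244111474800+31882014375298512782500=143271701777645411127300 · T[27,13]:26*480544558742733545125+4284218746244111474800=16778377273555183648050 · T[27,14]:26*45145946926994481865+480544558742733545125=1654339178844590073615 · T[27,15]:26*3557372853474553750+45145946926994481865=137637641117332879365
[28] T[28,11]:27*1025860474208872152587880+6121499916241722700424880=33819732719881270820297640 · T[28,12]:27*143271701777645411127300+1025860474208872152587880=4894196422205298253024980 · T[28,13]:27*16778377273555183648050+143271701777645411127300=596287888163635369624650 · T[28,14]:27*1654339178844590073615+16778377273555183648050=61445535102359115635655 · T[28,15]:27*137637641117332879365+1654339178844590073615=5370555489012577816470
[29] T[29,12]:28*4894196422205298253024980+33819732719881270820297640=170857232541629621904997080 · T[29,13]:28*596287888163635369624650+4894196422205298253024980=21590257290787088602515180 · T[29,14]:28*61445535102359115635655+596287888163635369624650=2316762871029690607422990 · T[29,15]:28*5370555489012577816470+61445535102359115635655=211821088794711294496815
Read c(29,12) = 170857232541629621904997080, c(29,13) = 21590257290787088602515180, c(29,14) = 2316762871029690607422990, c(29,15) = 211821088794711294496815.

170857232541629621904997080, 21590257290787088602515180, 2316762871029690607422990, 211821088794711294496815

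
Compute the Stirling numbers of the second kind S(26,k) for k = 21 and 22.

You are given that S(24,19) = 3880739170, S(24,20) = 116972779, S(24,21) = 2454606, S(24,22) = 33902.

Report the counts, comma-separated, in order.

row 25: T[25][20]=20·116972779+3880739170=6220194750  T[25][21]=21·2454606+116972779=168519505  T[25][22]=22·33902+2454606=3200450
row 26: T[26][21]=21·168519505+6220194750=9759104355  T[26][22]=22·3200450+168519505=238929405
Read S(26,21) = 9759104355, S(26,22) = 238929405.

9759104355, 238929405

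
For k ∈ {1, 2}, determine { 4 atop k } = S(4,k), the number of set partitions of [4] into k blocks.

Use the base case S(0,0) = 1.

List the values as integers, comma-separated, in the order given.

1, 7

@1  (1,1):0·1+1→1
@2  (2,1):1·1+0→1, (2,2):0·2+1→1
@3  (3,1):1·1+0→1, (3,2):1·2+1→3
@4  (4,1):1·1+0→1, (4,2):3·2+1→7
Read S(4,1) = 1, S(4,2) = 7.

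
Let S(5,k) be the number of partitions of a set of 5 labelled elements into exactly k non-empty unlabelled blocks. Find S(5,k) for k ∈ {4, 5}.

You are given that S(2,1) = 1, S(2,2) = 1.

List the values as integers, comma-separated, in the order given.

10, 1

@3  (3,2):1·2+1→3, (3,3):0·3+1→1
@4  (4,3):1·3+3→6, (4,4):0·4+1→1
@5  (5,4):1·4+6→10, (5,5):0·5+1→1
Read S(5,4) = 10, S(5,5) = 1.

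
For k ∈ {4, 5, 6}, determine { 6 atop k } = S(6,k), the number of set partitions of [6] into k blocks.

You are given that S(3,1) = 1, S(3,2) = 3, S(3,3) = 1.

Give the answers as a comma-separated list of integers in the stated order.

@4  (4,2):3·2+1→7, (4,3):1·3+3→6, (4,4):0·4+1→1
@5  (5,3):6·3+7→25, (5,4):1·4+6→10, (5,5):0·5+1→1
@6  (6,4):10·4+25→65, (6,5):1·5+10→15, (6,6):0·6+1→1
Read S(6,4) = 65, S(6,5) = 15, S(6,6) = 1.

65, 15, 1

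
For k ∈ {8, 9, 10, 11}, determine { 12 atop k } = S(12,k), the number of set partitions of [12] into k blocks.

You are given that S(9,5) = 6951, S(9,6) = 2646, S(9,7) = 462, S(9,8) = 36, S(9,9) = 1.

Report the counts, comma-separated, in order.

159027, 22275, 1705, 66

r10: T_10,6=6×2646+6951=22827; T_10,7=7×462+2646=5880; T_10,8=8×36+462=750; T_10,9=9×1+36=45; T_10,10=10×0+1=1
r11: T_11,7=7×5880+22827=63987; T_11,8=8×750+5880=11880; T_11,9=9×45+750=1155; T_11,10=10×1+45=55; T_11,11=11×0+1=1
r12: T_12,8=8×11880+63987=159027; T_12,9=9×1155+11880=22275; T_12,10=10×55+1155=1705; T_12,11=11×1+55=66
Read S(12,8) = 159027, S(12,9) = 22275, S(12,10) = 1705, S(12,11) = 66.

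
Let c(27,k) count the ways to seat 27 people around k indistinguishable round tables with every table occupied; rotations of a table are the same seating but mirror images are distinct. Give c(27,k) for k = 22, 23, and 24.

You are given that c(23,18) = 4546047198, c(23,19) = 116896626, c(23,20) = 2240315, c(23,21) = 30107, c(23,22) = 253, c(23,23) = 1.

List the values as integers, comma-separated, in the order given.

25922927745, 460012995, 6160050

i=24: T(24,19)=4546047198+23·116896626=7234669596 | T(24,20)=116896626+23·2240315=168423871 | T(24,21)=2240315+23·30107=2932776 | T(24,22)=30107+23·253=35926 | T(24,23)=253+23·1=276 | T(24,24)=1+23·0=1
i=25: T(25,20)=7234669596+24·168423871=11276842500 | T(25,21)=168423871+24·2932776=238810495 | T(25,22)=2932776+24·35926=3795000 | T(25,23)=35926+24·276=42550 | T(25,24)=276+24·1=300
i=26: T(26,21)=11276842500+25·238810495=17247104875 | T(26,22)=238810495+25·3795000=333685495 | T(26,23)=3795000+25·42550=4858750 | T(26,24)=42550+25·300=50050
i=27: T(27,22)=17247104875+26·333685495=25922927745 | T(27,23)=333685495+26·4858750=460012995 | T(27,24)=4858750+26·50050=6160050
Read c(27,22) = 25922927745, c(27,23) = 460012995, c(27,24) = 6160050.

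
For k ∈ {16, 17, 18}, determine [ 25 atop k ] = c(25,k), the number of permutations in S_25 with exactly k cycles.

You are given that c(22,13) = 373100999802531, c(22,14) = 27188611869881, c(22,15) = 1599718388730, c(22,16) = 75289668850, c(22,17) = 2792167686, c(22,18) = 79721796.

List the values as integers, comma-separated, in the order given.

5700586321864500, 290886679867135, 12191224980000

r23: T_23,14=22×27188611869881+373100999802531=971250460939913; T_23,15=22×1599718388730+27188611869881=62382416421941; T_23,16=22×75289668850+1599718388730=3256091103430; T_23,17=22×2792167686+75289668850=136717357942; T_23,18=22×79721796+2792167686=4546047198
r24: T_24,15=23×62382416421941+971250460939913=2406046038644556; T_24,16=23×3256091103430+62382416421941=137272511800831; T_24,17=23×136717357942+3256091103430=6400590336096; T_24,18=23×4546047198+136717357942=241276443496
r25: T_25,16=24×137272511800831+2406046038644556=5700586321864500; T_25,17=24×6400590336096+137272511800831=290886679867135; T_25,18=24×241276443496+6400590336096=12191224980000
Read c(25,16) = 5700586321864500, c(25,17) = 290886679867135, c(25,18) = 12191224980000.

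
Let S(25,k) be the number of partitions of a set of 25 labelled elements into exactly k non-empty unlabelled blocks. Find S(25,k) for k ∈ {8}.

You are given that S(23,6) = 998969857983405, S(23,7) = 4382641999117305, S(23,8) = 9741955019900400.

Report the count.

r24: T_24,7=7×4382641999117305+998969857983405=31677463851804540; T_24,8=8×9741955019900400+4382641999117305=82318282158320505
r25: T_25,8=8×82318282158320505+31677463851804540=690223721118368580
Read S(25,8) = 690223721118368580.

690223721118368580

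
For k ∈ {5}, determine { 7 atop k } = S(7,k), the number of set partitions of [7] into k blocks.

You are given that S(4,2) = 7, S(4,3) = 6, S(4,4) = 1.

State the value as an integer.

140

r5: T_5,3=3×6+7=25; T_5,4=4×1+6=10; T_5,5=5×0+1=1
r6: T_6,4=4×10+25=65; T_6,5=5×1+10=15
r7: T_7,5=5×15+65=140
Read S(7,5) = 140.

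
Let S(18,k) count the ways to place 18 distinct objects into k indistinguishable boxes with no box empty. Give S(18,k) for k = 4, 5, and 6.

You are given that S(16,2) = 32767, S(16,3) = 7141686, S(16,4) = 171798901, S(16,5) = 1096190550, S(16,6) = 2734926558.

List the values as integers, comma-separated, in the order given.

[17] T[17,3]:3*7141686+32767=21457825 · T[17,4]:4*171798901+7141686=694337290 · T[17,5]:5*1096190550+171798901=5652751651 · T[17,6]:6*2734926558+1096190550=17505749898
[18] T[18,4]:4*694337290+21457825=2798806985 · T[18,5]:5*5652751651+694337290=28958095545 · T[18,6]:6*17505749898+5652751651=110687251039
Read S(18,4) = 2798806985, S(18,5) = 28958095545, S(18,6) = 110687251039.

2798806985, 28958095545, 110687251039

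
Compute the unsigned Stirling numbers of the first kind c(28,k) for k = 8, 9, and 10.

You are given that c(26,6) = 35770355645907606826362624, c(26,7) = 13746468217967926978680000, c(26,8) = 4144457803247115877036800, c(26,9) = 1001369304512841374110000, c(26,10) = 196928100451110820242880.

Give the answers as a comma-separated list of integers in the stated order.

3673742549077683082376236224, 936363983558079713086850400, 195460557459107504515368560

r27: T_27,7=26×13746468217967926978680000+35770355645907606826362624=393178529313073708272042624; T_27,8=26×4144457803247115877036800+13746468217967926978680000=121502371102392939781636800; T_27,9=26×1001369304512841374110000+4144457803247115877036800=30180059720580991603896800; T_27,10=26×196928100451110820242880+1001369304512841374110000=6121499916241722700424880
r28: T_28,8=27×121502371102392939781636800+393178529313073708272042624=3673742549077683082376236224; T_28,9=27×30180059720580991603896800+121502371102392939781636800=936363983558079713086850400; T_28,10=27×6121499916241722700424880+30180059720580991603896800=195460557459107504515368560
Read c(28,8) = 3673742549077683082376236224, c(28,9) = 936363983558079713086850400, c(28,10) = 195460557459107504515368560.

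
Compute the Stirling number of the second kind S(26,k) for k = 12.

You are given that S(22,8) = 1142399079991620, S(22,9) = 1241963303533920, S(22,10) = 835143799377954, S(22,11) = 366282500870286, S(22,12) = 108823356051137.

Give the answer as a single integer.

5149507353856958820

@23  (23,9):1241963303533920·9+1142399079991620→12320068811796900, (23,10):835143799377954·10+1241963303533920→9593401297313460, (23,11):366282500870286·11+835143799377954→4864251308951100, (23,12):108823356051137·12+366282500870286→1672162773483930
@24  (24,10):9593401297313460·10+12320068811796900→108254081784931500, (24,11):4864251308951100·11+9593401297313460→63100165695775560, (24,12):1672162773483930·12+4864251308951100→24930204590758260
@25  (25,11):63100165695775560·11+108254081784931500→802355904438462660, (25,12):24930204590758260·12+63100165695775560→362262620784874680
@26  (26,12):362262620784874680·12+802355904438462660→5149507353856958820
Read S(26,12) = 5149507353856958820.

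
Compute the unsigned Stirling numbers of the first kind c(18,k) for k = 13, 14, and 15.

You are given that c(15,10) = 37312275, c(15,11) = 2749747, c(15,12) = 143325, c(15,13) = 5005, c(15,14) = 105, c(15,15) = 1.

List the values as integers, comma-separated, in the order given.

299650806, 13896582, 468180

r16: T_16,11=15×2749747+37312275=78558480; T_16,12=15×143325+2749747=4899622; T_16,13=15×5005+143325=218400; T_16,14=15×105+5005=6580; T_16,15=15×1+105=120
r17: T_17,12=16×4899622+78558480=156952432; T_17,13=16×218400+4899622=8394022; T_17,14=16×6580+218400=323680; T_17,15=16×120+6580=8500
r18: T_18,13=17×8394022+156952432=299650806; T_18,14=17×323680+8394022=13896582; T_18,15=17×8500+323680=468180
Read c(18,13) = 299650806, c(18,14) = 13896582, c(18,15) = 468180.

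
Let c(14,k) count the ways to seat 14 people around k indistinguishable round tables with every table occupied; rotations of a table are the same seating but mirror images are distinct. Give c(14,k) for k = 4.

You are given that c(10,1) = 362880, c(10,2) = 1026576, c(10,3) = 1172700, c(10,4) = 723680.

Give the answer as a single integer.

row 11: T[11][1]=10·362880+0=3628800  T[11][2]=10·1026576+362880=10628640  T[11][3]=10·1172700+1026576=12753576  T[11][4]=10·723680+1172700=8409500
row 12: T[12][2]=11·10628640+3628800=120543840  T[12][3]=11·12753576+10628640=150917976  T[12][4]=11·8409500+12753576=105258076
row 13: T[13][3]=12·150917976+120543840=1931559552  T[13][4]=12·105258076+150917976=1414014888
row 14: T[14][4]=13·1414014888+1931559552=20313753096
Read c(14,4) = 20313753096.

20313753096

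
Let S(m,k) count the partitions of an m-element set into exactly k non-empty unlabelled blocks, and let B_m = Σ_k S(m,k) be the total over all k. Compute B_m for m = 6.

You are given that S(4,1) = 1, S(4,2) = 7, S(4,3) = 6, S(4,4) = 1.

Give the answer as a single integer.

[5] T[5,1]:1*1+0=1 · T[5,2]:2*7+1=15 · T[5,3]:3*6+7=25 · T[5,4]:4*1+6=10 · T[5,5]:5*0+1=1
[6] T[6,1]:1*1+0=1 · T[6,2]:2*15+1=31 · T[6,3]:3*25+15=90 · T[6,4]:4*10+25=65 · T[6,5]:5*1+10=15 · T[6,6]:6*0+1=1
B_6 = ΣS(6,k) = 1+31+90+65+15+1 = 203

203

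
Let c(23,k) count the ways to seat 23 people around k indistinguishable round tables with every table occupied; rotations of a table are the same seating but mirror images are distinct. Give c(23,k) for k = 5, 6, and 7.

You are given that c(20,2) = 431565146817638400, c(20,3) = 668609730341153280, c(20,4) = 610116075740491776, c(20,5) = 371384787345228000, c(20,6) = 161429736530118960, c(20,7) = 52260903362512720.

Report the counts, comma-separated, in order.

row 21: T[21][3]=20·668609730341153280+431565146817638400=13803759753640704000  T[21][4]=20·610116075740491776+668609730341153280=12870931245150988800  T[21][5]=20·371384787345228000+610116075740491776=8037811822645051776  T[21][6]=20·161429736530118960+371384787345228000=3599979517947607200  T[21][7]=20·52260903362512720+161429736530118960=1206647803780373360
row 22: T[22][4]=21·12870931245150988800+13803759753640704000=284093315901811468800  T[22][5]=21·8037811822645051776+12870931245150988800=181664979520697076096  T[22][6]=21·3599979517947607200+8037811822645051776=83637381699544802976  T[22][7]=21·1206647803780373360+3599979517947607200=28939583397335447760
row 23: T[23][5]=22·181664979520697076096+284093315901811468800=4280722865357147142912  T[23][6]=22·83637381699544802976+181664979520697076096=2021687376910682741568  T[23][7]=22·28939583397335447760+83637381699544802976=720308216440924653696
Read c(23,5) = 4280722865357147142912, c(23,6) = 2021687376910682741568, c(23,7) = 720308216440924653696.

4280722865357147142912, 2021687376910682741568, 720308216440924653696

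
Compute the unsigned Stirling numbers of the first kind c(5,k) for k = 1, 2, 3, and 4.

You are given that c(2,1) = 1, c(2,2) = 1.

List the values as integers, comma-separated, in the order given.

24, 50, 35, 10

row 3: T[3][1]=2·1+0=2  T[3][2]=2·1+1=3  T[3][3]=2·0+1=1
row 4: T[4][1]=3·2+0=6  T[4][2]=3·3+2=11  T[4][3]=3·1+3=6  T[4][4]=3·0+1=1
row 5: T[5][1]=4·6+0=24  T[5][2]=4·11+6=50  T[5][3]=4·6+11=35  T[5][4]=4·1+6=10
Read c(5,1) = 24, c(5,2) = 50, c(5,3) = 35, c(5,4) = 10.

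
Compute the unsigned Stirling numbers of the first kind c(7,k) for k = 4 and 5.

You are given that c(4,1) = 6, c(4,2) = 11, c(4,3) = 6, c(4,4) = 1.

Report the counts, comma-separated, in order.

[5] T[5,2]:4*11+6=50 · T[5,3]:4*6+11=35 · T[5,4]:4*1+6=10 · T[5,5]:4*0+1=1
[6] T[6,3]:5*35+50=225 · T[6,4]:5*10+35=85 · T[6,5]:5*1+10=15
[7] T[7,4]:6*85+225=735 · T[7,5]:6*15+85=175
Read c(7,4) = 735, c(7,5) = 175.

735, 175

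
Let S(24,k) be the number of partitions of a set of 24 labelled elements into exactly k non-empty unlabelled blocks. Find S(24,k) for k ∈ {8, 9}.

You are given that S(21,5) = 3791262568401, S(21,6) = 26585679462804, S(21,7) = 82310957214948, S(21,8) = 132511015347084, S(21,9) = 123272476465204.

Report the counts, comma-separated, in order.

row 22: T[22][6]=6·26585679462804+3791262568401=163305339345225  T[22][7]=7·82310957214948+26585679462804=602762379967440  T[22][8]=8·132511015347084+82310957214948=1142399079991620  T[22][9]=9·123272476465204+132511015347084=1241963303533920
row 23: T[23][7]=7·602762379967440+163305339345225=4382641999117305  T[23][8]=8·1142399079991620+602762379967440=9741955019900400  T[23][9]=9·1241963303533920+1142399079991620=12320068811796900
row 24: T[24][8]=8·9741955019900400+4382641999117305=82318282158320505  T[24][9]=9·12320068811796900+9741955019900400=120622574326072500
Read S(24,8) = 82318282158320505, S(24,9) = 120622574326072500.

82318282158320505, 120622574326072500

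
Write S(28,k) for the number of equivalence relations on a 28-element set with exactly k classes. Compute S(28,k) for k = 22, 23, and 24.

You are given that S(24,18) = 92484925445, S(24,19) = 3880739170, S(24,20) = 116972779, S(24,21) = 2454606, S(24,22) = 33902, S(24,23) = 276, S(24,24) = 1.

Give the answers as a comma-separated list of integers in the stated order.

825906183960, 22693687380, 460192005

[25] T[25,19]:19*3880739170+92484925445=166218969675 · T[25,20]:20*116972779+3880739170=6220194750 · T[25,21]:21*2454606+116972779=168519505 · T[25,22]:22*33902+2454606=3200450 · T[25,23]:23*276+33902=40250 · T[25,24]:24*1+276=300
[26] T[26,20]:20*6220194750+166218969675=290622864675 · T[26,21]:21*168519505+6220194750=9759104355 · T[26,22]:22*3200450+168519505=238929405 · T[26,23]:23*40250+3200450=4126200 · T[26,24]:24*300+40250=47450
[27] T[27,21]:21*9759104355+290622864675=495564056130 · T[27,22]:22*238929405+9759104355=15015551265 · T[27,23]:23*4126200+238929405=333832005 · T[27,24]:24*47450+4126200=5265000
[28] T[28,22]:22*15015551265+495564056130=825906183960 · T[28,23]:23*333832005+15015551265=22693687380 · T[28,24]:24*5265000+333832005=460192005
Read S(28,22) = 825906183960, S(28,23) = 22693687380, S(28,24) = 460192005.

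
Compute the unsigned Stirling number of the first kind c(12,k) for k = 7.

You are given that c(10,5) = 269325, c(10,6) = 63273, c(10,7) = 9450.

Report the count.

2637558

i=11: T(11,6)=269325+10·63273=902055 | T(11,7)=63273+10·9450=157773
i=12: T(12,7)=902055+11·157773=2637558
Read c(12,7) = 2637558.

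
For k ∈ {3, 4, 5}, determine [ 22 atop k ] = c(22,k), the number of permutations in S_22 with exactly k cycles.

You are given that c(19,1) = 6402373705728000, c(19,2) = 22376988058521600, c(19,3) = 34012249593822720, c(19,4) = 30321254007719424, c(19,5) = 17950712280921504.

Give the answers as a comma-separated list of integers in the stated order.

298631902863216384000, 284093315901811468800, 181664979520697076096

row 20: T[20][1]=19·6402373705728000+0=121645100408832000  T[20][2]=19·22376988058521600+6402373705728000=431565146817638400  T[20][3]=19·34012249593822720+22376988058521600=668609730341153280  T[20][4]=19·30321254007719424+34012249593822720=610116075740491776  T[20][5]=19·17950712280921504+30321254007719424=371384787345228000
row 21: T[21][2]=20·431565146817638400+121645100408832000=8752948036761600000  T[21][3]=20·668609730341153280+431565146817638400=13803759753640704000  T[21][4]=20·610116075740491776+668609730341153280=12870931245150988800  T[21][5]=20·371384787345228000+610116075740491776=8037811822645051776
row 22: T[22][3]=21·13803759753640704000+8752948036761600000=298631902863216384000  T[22][4]=21·12870931245150988800+13803759753640704000=284093315901811468800  T[22][5]=21·8037811822645051776+12870931245150988800=181664979520697076096
Read c(22,3) = 298631902863216384000, c(22,4) = 284093315901811468800, c(22,5) = 181664979520697076096.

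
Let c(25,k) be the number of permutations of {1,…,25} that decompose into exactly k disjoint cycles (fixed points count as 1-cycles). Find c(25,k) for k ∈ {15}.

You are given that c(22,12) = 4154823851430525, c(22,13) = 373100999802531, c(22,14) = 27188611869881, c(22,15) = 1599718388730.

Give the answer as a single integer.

92446911376173550

i=23: T(23,13)=4154823851430525+22·373100999802531=12363045847086207 | T(23,14)=373100999802531+22·27188611869881=971250460939913 | T(23,15)=27188611869881+22·1599718388730=62382416421941
i=24: T(24,14)=12363045847086207+23·971250460939913=34701806448704206 | T(24,15)=971250460939913+23·62382416421941=2406046038644556
i=25: T(25,15)=34701806448704206+24·2406046038644556=92446911376173550
Read c(25,15) = 92446911376173550.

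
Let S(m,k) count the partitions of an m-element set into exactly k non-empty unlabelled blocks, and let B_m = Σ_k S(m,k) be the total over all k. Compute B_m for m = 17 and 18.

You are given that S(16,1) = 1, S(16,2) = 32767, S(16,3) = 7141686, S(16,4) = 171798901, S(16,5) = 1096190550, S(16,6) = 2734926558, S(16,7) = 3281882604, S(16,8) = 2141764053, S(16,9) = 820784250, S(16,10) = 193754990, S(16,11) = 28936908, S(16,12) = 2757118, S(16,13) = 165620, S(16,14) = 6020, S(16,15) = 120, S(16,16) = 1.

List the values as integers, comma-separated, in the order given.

82864869804, 682076806159

i=17: T(17,1)=0+1·1=1 | T(17,2)=1+2·32767=65535 | T(17,3)=32767+3·7141686=21457825 | T(17,4)=7141686+4·171798901=694337290 | T(17,5)=171798901+5·1096190550=5652751651 | T(17,6)=1096190550+6·2734926558=17505749898 | T(17,7)=2734926558+7·3281882604=25708104786 | T(17,8)=3281882604+8·2141764053=20415995028 | T(17,9)=2141764053+9·820784250=9528822303 | T(17,10)=820784250+10·193754990=2758334150 | T(17,11)=193754990+11·28936908=512060978 | T(17,12)=28936908+12·2757118=62022324 | T(17,13)=2757118+13·165620=4910178 | T(17,14)=165620+14·6020=249900 | T(17,15)=6020+15·120=7820 | T(17,16)=120+16·1=136 | T(17,17)=1+17·0=1
i=18: T(18,1)=0+1·1=1 | T(18,2)=1+2·65535=131071 | T(18,3)=65535+3·21457825=64439010 | T(18,4)=21457825+4·694337290=2798806985 | T(18,5)=694337290+5·5652751651=28958095545 | T(18,6)=5652751651+6·17505749898=110687251039 | T(18,7)=17505749898+7·25708104786=197462483400 | T(18,8)=25708104786+8·20415995028=189036065010 | T(18,9)=20415995028+9·9528822303=106175395755 | T(18,10)=9528822303+10·2758334150=37112163803 | T(18,11)=2758334150+11·512060978=8391004908 | T(18,12)=512060978+12·62022324=1256328866 | T(18,13)=62022324+13·4910178=125854638 | T(18,14)=4910178+14·249900=8408778 | T(18,15)=249900+15·7820=367200 | T(18,16)=7820+16·136=9996 | T(18,17)=136+17·1=153 | T(18,18)=1+18·0=1
B_17 = ΣS(17,k) = 1+65535+21457825+694337290+5652751651+17505749898+25708104786+20415995028+9528822303+2758334150+512060978+62022324+4910178+249900+7820+136+1 = 82864869804
B_18 = ΣS(18,k) = 1+131071+64439010+2798806985+28958095545+110687251039+197462483400+189036065010+106175395755+37112163803+8391004908+1256328866+125854638+8408778+367200+9996+153+1 = 682076806159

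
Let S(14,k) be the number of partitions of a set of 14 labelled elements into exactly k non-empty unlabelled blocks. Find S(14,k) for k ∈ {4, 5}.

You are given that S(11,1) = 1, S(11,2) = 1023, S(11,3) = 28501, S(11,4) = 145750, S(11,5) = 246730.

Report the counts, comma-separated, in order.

@12  (12,2):1023·2+1→2047, (12,3):28501·3+1023→86526, (12,4):145750·4+28501→611501, (12,5):246730·5+145750→1379400
@13  (13,3):86526·3+2047→261625, (13,4):611501·4+86526→2532530, (13,5):1379400·5+611501→7508501
@14  (14,4):2532530·4+261625→10391745, (14,5):7508501·5+2532530→40075035
Read S(14,4) = 10391745, S(14,5) = 40075035.

10391745, 40075035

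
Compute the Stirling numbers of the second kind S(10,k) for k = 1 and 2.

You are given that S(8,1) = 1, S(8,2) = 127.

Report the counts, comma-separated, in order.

i=9: T(9,1)=0+1·1=1 | T(9,2)=1+2·127=255
i=10: T(10,1)=0+1·1=1 | T(10,2)=1+2·255=511
Read S(10,1) = 1, S(10,2) = 511.

1, 511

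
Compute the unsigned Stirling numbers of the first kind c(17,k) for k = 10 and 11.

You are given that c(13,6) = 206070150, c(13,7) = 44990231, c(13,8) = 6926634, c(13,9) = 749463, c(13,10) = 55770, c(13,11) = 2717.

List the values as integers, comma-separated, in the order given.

23057159840, 2185031420

r14: T_14,7=13×44990231+206070150=790943153; T_14,8=13×6926634+44990231=135036473; T_14,9=13×749463+6926634=16669653; T_14,10=13×55770+749463=1474473; T_14,11=13×2717+55770=91091
r15: T_15,8=14×135036473+790943153=2681453775; T_15,9=14×16669653+135036473=368411615; T_15,10=14×1474473+16669653=37312275; T_15,11=14×91091+1474473=2749747
r16: T_16,9=15×368411615+2681453775=8207628000; T_16,10=15×37312275+368411615=928095740; T_16,11=15×2749747+37312275=78558480
r17: T_17,10=16×928095740+8207628000=23057159840; T_17,11=16×78558480+928095740=2185031420
Read c(17,10) = 23057159840, c(17,11) = 2185031420.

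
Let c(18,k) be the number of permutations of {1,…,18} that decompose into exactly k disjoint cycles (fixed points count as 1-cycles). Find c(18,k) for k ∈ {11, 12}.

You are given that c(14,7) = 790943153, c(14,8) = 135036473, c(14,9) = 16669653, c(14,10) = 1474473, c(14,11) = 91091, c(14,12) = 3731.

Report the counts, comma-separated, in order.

60202693980, 4853222764

[15] T[15,8]:14*135036473+790943153=2681453775 · T[15,9]:14*16669653+135036473=368411615 · T[15,10]:14*1474473+16669653=37312275 · T[15,11]:14*91091+1474473=2749747 · T[15,12]:14*3731+91091=143325
[16] T[16,9]:15*368411615+2681453775=8207628000 · T[16,10]:15*37312275+368411615=928095740 · T[16,11]:15*2749747+37312275=78558480 · T[16,12]:15*143325+2749747=4899622
[17] T[17,10]:16*928095740+8207628000=23057159840 · T[17,11]:16*78558480+928095740=2185031420 · T[17,12]:16*4899622+78558480=156952432
[18] T[18,11]:17*2185031420+23057159840=60202693980 · T[18,12]:17*156952432+2185031420=4853222764
Read c(18,11) = 60202693980, c(18,12) = 4853222764.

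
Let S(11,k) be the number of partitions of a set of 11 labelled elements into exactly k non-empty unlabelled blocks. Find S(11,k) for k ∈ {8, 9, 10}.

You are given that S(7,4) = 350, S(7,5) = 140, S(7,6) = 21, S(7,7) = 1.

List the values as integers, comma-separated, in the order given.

row 8: T[8][5]=5·140+350=1050  T[8][6]=6·21+140=266  T[8][7]=7·1+21=28  T[8][8]=8·0+1=1
row 9: T[9][6]=6·266+1050=2646  T[9][7]=7·28+266=462  T[9][8]=8·1+28=36  T[9][9]=9·0+1=1
row 10: T[10][7]=7·462+2646=5880  T[10][8]=8·36+462=750  T[10][9]=9·1+36=45  T[10][10]=10·0+1=1
row 11: T[11][8]=8·750+5880=11880  T[11][9]=9·45+750=1155  T[11][10]=10·1+45=55
Read S(11,8) = 11880, S(11,9) = 1155, S(11,10) = 55.

11880, 1155, 55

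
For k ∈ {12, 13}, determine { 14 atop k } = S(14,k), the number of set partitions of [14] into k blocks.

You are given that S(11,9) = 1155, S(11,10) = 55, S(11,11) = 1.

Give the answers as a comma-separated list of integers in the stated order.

3367, 91

i=12: T(12,10)=1155+10·55=1705 | T(12,11)=55+11·1=66 | T(12,12)=1+12·0=1
i=13: T(13,11)=1705+11·66=2431 | T(13,12)=66+12·1=78 | T(13,13)=1+13·0=1
i=14: T(14,12)=2431+12·78=3367 | T(14,13)=78+13·1=91
Read S(14,12) = 3367, S(14,13) = 91.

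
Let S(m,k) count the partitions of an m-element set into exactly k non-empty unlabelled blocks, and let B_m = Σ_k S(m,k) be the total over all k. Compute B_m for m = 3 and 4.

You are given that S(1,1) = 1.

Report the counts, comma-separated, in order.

r2: T_2,1=1×1+0=1; T_2,2=2×0+1=1
r3: T_3,1=1×1+0=1; T_3,2=2×1+1=3; T_3,3=3×0+1=1
r4: T_4,1=1×1+0=1; T_4,2=2×3+1=7; T_4,3=3×1+3=6; T_4,4=4×0+1=1
B_3 = ΣS(3,k) = 1+3+1 = 5
B_4 = ΣS(4,k) = 1+7+6+1 = 15

5, 15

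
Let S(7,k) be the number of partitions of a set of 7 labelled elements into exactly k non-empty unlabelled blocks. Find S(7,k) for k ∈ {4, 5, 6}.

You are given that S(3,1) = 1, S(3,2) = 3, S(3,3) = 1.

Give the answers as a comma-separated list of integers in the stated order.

r4: T_4,1=1×1+0=1; T_4,2=2×3+1=7; T_4,3=3×1+3=6; T_4,4=4×0+1=1
r5: T_5,2=2×7+1=15; T_5,3=3×6+7=25; T_5,4=4×1+6=10; T_5,5=5×0+1=1
r6: T_6,3=3×25+15=90; T_6,4=4×10+25=65; T_6,5=5×1+10=15; T_6,6=6×0+1=1
r7: T_7,4=4×65+90=350; T_7,5=5×15+65=140; T_7,6=6×1+15=21
Read S(7,4) = 350, S(7,5) = 140, S(7,6) = 21.

350, 140, 21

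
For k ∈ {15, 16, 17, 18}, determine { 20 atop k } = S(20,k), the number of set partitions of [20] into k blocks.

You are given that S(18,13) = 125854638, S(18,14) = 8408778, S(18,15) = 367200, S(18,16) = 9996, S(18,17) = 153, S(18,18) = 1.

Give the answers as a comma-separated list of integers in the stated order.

row 19: T[19][14]=14·8408778+125854638=243577530  T[19][15]=15·367200+8408778=13916778  T[19][16]=16·9996+367200=527136  T[19][17]=17·153+9996=12597  T[19][18]=18·1+153=171
row 20: T[20][15]=15·13916778+243577530=452329200  T[20][16]=16·527136+13916778=22350954  T[20][17]=17·12597+527136=741285  T[20][18]=18·171+12597=15675
Read S(20,15) = 452329200, S(20,16) = 22350954, S(20,17) = 741285, S(20,18) = 15675.

452329200, 22350954, 741285, 15675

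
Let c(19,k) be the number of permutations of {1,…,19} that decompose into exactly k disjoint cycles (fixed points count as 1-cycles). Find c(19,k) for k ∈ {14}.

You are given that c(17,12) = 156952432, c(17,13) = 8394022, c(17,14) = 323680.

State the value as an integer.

[18] T[18,13]:17*8394022+156952432=299650806 · T[18,14]:17*323680+8394022=13896582
[19] T[19,14]:18*13896582+299650806=549789282
Read c(19,14) = 549789282.

549789282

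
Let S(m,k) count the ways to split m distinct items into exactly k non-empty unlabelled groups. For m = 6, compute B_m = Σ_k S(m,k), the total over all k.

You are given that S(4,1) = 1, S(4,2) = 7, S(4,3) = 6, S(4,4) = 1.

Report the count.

203

[5] T[5,1]:1*1+0=1 · T[5,2]:2*7+1=15 · T[5,3]:3*6+7=25 · T[5,4]:4*1+6=10 · T[5,5]:5*0+1=1
[6] T[6,1]:1*1+0=1 · T[6,2]:2*15+1=31 · T[6,3]:3*25+15=90 · T[6,4]:4*10+25=65 · T[6,5]:5*1+10=15 · T[6,6]:6*0+1=1
B_6 = ΣS(6,k) = 1+31+90+65+15+1 = 203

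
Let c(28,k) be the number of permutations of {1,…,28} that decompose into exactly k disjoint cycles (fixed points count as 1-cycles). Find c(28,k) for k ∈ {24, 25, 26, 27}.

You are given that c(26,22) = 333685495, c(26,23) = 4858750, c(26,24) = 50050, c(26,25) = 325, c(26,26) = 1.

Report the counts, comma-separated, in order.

i=27: T(27,23)=333685495+26·4858750=460012995 | T(27,24)=4858750+26·50050=6160050 | T(27,25)=50050+26·325=58500 | T(27,26)=325+26·1=351 | T(27,27)=1+26·0=1
i=28: T(28,24)=460012995+27·6160050=626334345 | T(28,25)=6160050+27·58500=7739550 | T(28,26)=58500+27·351=67977 | T(28,27)=351+27·1=378
Read c(28,24) = 626334345, c(28,25) = 7739550, c(28,26) = 67977, c(28,27) = 378.

626334345, 7739550, 67977, 378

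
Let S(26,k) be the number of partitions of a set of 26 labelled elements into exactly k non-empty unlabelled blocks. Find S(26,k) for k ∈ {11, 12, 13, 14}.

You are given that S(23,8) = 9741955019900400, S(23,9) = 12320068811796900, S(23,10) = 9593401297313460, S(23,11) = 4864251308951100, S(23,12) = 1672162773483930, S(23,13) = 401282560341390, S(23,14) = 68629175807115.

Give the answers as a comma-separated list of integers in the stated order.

i=24: T(24,9)=9741955019900400+9·12320068811796900=120622574326072500 | T(24,10)=12320068811796900+10·9593401297313460=108254081784931500 | T(24,11)=9593401297313460+11·4864251308951100=63100165695775560 | T(24,12)=4864251308951100+12·1672162773483930=24930204590758260 | T(24,13)=1672162773483930+13·401282560341390=6888836057922000 | T(24,14)=401282560341390+14·68629175807115=1362091021641000
i=25: T(25,10)=120622574326072500+10·108254081784931500=1203163392175387500 | T(25,11)=108254081784931500+11·63100165695775560=802355904438462660 | T(25,12)=63100165695775560+12·24930204590758260=362262620784874680 | T(25,13)=24930204590758260+13·6888836057922000=114485073343744260 | T(25,14)=6888836057922000+14·1362091021641000=25958110360896000
i=26: T(26,11)=1203163392175387500+11·802355904438462660=10029078340998476760 | T(26,12)=802355904438462660+12·362262620784874680=5149507353856958820 | T(26,13)=362262620784874680+13·114485073343744260=1850568574253550060 | T(26,14)=114485073343744260+14·25958110360896000=477898618396288260
Read S(26,11) = 10029078340998476760, S(26,12) = 5149507353856958820, S(26,13) = 1850568574253550060, S(26,14) = 477898618396288260.

10029078340998476760, 5149507353856958820, 1850568574253550060, 477898618396288260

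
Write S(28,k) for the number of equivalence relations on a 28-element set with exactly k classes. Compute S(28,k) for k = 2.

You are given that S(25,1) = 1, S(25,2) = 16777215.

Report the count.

134217727

[26] T[26,1]:1*1+0=1 · T[26,2]:2*16777215+1=33554431
[27] T[27,1]:1*1+0=1 · T[27,2]:2*33554431+1=67108863
[28] T[28,2]:2*67108863+1=134217727
Read S(28,2) = 134217727.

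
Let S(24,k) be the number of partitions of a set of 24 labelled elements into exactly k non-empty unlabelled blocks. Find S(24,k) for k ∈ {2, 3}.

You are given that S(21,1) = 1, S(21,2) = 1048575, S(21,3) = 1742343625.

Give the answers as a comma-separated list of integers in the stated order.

8388607, 47063200806

[22] T[22,1]:1*1+0=1 · T[22,2]:2*1048575+1=2097151 · T[22,3]:3*1742343625+1048575=5228079450
[23] T[23,1]:1*1+0=1 · T[23,2]:2*2097151+1=4194303 · T[23,3]:3*5228079450+2097151=15686335501
[24] T[24,2]:2*4194303+1=8388607 · T[24,3]:3*15686335501+4194303=47063200806
Read S(24,2) = 8388607, S(24,3) = 47063200806.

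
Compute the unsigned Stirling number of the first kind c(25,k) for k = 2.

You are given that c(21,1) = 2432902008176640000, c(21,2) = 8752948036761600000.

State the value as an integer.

r22: T_22,1=21×2432902008176640000+0=51090942171709440000; T_22,2=21×8752948036761600000+2432902008176640000=186244810780170240000
r23: T_23,1=22×51090942171709440000+0=1124000727777607680000; T_23,2=22×186244810780170240000+51090942171709440000=4148476779335454720000
r24: T_24,1=23×1124000727777607680000+0=25852016738884976640000; T_24,2=23×4148476779335454720000+1124000727777607680000=96538966652493066240000
r25: T_25,2=24×96538966652493066240000+25852016738884976640000=2342787216398718566400000
Read c(25,2) = 2342787216398718566400000.

2342787216398718566400000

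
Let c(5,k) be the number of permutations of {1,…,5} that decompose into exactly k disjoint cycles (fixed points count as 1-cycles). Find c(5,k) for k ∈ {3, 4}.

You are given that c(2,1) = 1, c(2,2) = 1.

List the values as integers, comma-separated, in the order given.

35, 10

[3] T[3,1]:2*1+0=2 · T[3,2]:2*1+1=3 · T[3,3]:2*0+1=1
[4] T[4,2]:3*3+2=11 · T[4,3]:3*1+3=6 · T[4,4]:3*0+1=1
[5] T[5,3]:4*6+11=35 · T[5,4]:4*1+6=10
Read c(5,3) = 35, c(5,4) = 10.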